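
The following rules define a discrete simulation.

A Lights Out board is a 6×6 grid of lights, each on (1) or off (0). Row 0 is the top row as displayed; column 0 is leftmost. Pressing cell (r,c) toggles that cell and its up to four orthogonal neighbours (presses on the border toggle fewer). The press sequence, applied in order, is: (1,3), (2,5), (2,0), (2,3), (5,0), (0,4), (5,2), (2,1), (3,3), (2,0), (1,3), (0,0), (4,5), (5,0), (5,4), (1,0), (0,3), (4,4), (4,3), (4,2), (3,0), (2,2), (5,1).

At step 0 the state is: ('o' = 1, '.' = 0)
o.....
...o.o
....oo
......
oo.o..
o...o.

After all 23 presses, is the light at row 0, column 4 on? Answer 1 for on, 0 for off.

0

[0] o.....
...o.o
....oo
......
oo.o..
o...o.
[1] o..o..
..o.oo
...ooo
......
oo.o..
o...o.
[2] o..o..
..o.o.
...o..
.....o
oo.o..
o...o.
[3] o..o..
o.o.o.
oo.o..
o....o
oo.o..
o...o.
[4] o..o..
o.ooo.
ooo.o.
o..o.o
oo.o..
o...o.
[5] o..o..
o.ooo.
ooo.o.
o..o.o
.o.o..
.o..o.
[6] o...oo
o.oo..
ooo.o.
o..o.o
.o.o..
.o..o.
[7] o...oo
o.oo..
ooo.o.
o..o.o
.ooo..
..ooo.
[8] o...oo
oooo..
....o.
oo.o.o
.ooo..
..ooo.
[9] o...oo
oooo..
...oo.
ooo.oo
.oo...
..ooo.
[10] o...oo
.ooo..
oo.oo.
.oo.oo
.oo...
..ooo.
[11] o..ooo
.o..o.
oo..o.
.oo.oo
.oo...
..ooo.
[12] .o.ooo
oo..o.
oo..o.
.oo.oo
.oo...
..ooo.
[13] .o.ooo
oo..o.
oo..o.
.oo.o.
.oo.oo
..oooo
[14] .o.ooo
oo..o.
oo..o.
.oo.o.
ooo.oo
oooooo
[15] .o.ooo
oo..o.
oo..o.
.oo.o.
ooo..o
ooo...
[16] oo.ooo
....o.
.o..o.
.oo.o.
ooo..o
ooo...
[17] ooo..o
...oo.
.o..o.
.oo.o.
ooo..o
ooo...
[18] ooo..o
...oo.
.o..o.
.oo...
ooooo.
ooo.o.
[19] ooo..o
...oo.
.o..o.
.ooo..
oo....
ooooo.
[20] ooo..o
...oo.
.o..o.
.o.o..
o.oo..
oo.oo.
[21] ooo..o
...oo.
oo..o.
o..o..
..oo..
oo.oo.
[22] ooo..o
..ooo.
o.ooo.
o.oo..
..oo..
oo.oo.
[23] ooo..o
..ooo.
o.ooo.
o.oo..
.ooo..
..ooo.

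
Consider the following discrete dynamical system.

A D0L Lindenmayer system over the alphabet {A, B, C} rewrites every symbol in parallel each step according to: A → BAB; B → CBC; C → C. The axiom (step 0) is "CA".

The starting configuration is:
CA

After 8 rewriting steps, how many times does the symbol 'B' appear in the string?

16

k=0  CA
k=1  CBAB
k=2  CCBCBABCBC
k=3  CCCBCCCBCBABCBCCCBCC
k=4  CCCCBCCCCCBCCCBCBABCBCCCBCCCCCBCCC
k=5  CCCCCBCCCCCCCBCCCCCBCCCBCBABCBCCCBCCCCCBCCCCCCCBCCCC
k=6  CCCCCCBCCCCCCCCCBCCCCCCCBCCCCCBCCCBCBABCBCCCBCCCCCBCCCCCCCBCCCCCCCCCBCCCCC
k=7  CCCCCCCBCCCCCCCCCCCBCCCCCCCCCBCCCCCCCBCCCCCBCCCBCBABCBCCCBCCCCCBCCCCCCCBCCCCCCCCCBCCCCCCCCCCCBCCCCCC
k=8  CCCCCCCCBCCCCCCCCCCCCCBCCCCCCCCCCCBCCCCCCCCCBCCCCCCCBCCCCC…BCCCCCBCCCCCCCBCCCCCCCCCBCCCCCCCCCCCBCCCCCCCCCCCCCBCCCCCCC  (len 130)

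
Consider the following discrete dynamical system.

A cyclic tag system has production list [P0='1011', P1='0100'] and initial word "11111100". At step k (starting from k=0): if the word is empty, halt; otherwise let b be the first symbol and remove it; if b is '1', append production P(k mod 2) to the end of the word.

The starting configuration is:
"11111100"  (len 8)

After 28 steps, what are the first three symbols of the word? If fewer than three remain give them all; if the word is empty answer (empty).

step 0: "11111100"  (len 8)
step 1: "11111001011"  (len 11)
step 2: "11110010110100"  (len 14)
step 3: "11100101101001011"  (len 17)
step 4: "11001011010010110100"  (len 20)
step 5: "10010110100101101001011"  (len 23)
step 6: "00101101001011010010110100"  (len 26)
step 7: "0101101001011010010110100"  (len 25)
step 8: "101101001011010010110100"  (len 24)
step 9: "011010010110100101101001011"  (len 27)
step 10: "11010010110100101101001011"  (len 26)
step 11: "10100101101001011010010111011"  (len 29)
step 12: "01001011010010110100101110110100"  (len 32)
step 13: "1001011010010110100101110110100"  (len 31)
step 14: "0010110100101101001011101101000100"  (len 34)
step 15: "010110100101101001011101101000100"  (len 33)
step 16: "10110100101101001011101101000100"  (len 32)
step 17: "01101001011010010111011010001001011"  (len 35)
step 18: "1101001011010010111011010001001011"  (len 34)
step 19: "1010010110100101110110100010010111011"  (len 37)
step 20: "0100101101001011101101000100101110110100"  (len 40)
step 21: "100101101001011101101000100101110110100"  (len 39)
step 22: "001011010010111011010001001011101101000100"  (len 42)
step 23: "01011010010111011010001001011101101000100"  (len 41)
step 24: "1011010010111011010001001011101101000100"  (len 40)
step 25: "0110100101110110100010010111011010001001011"  (len 43)
step 26: "110100101110110100010010111011010001001011"  (len 42)
step 27: "101001011101101000100101110110100010010111011"  (len 45)
step 28: "010010111011010001001011101101000100101110110100"  (len 48)

010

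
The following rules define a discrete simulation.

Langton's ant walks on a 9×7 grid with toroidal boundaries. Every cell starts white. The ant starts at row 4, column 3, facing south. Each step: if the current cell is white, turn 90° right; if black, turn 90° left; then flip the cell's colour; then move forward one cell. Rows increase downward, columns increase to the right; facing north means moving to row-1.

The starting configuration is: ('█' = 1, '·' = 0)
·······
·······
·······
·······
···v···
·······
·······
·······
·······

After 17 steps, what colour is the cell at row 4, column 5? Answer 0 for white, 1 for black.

0) ·······
·······
·······
·······
···v···
·······
·······
·······
·······
1) ·······
·······
·······
·······
··<█···
·······
·······
·······
·······
2) ·······
·······
·······
··^····
··██···
·······
·······
·······
·······
3) ·······
·······
·······
··█>···
··██···
·······
·······
·······
·······
4) ·······
·······
·······
··██···
··█v···
·······
·······
·······
·······
5) ·······
·······
·······
··██···
··█·>··
·······
·······
·······
·······
6) ·······
·······
·······
··██···
··█·█··
····v··
·······
·······
·······
7) ·······
·······
·······
··██···
··█·█··
···<█··
·······
·······
·······
8) ·······
·······
·······
··██···
··█^█··
···██··
·······
·······
·······
9) ·······
·······
·······
··██···
··██>··
···██··
·······
·······
·······
10) ·······
·······
·······
··██^··
··██···
···██··
·······
·······
·······
11) ·······
·······
·······
··███>·
··██···
···██··
·······
·······
·······
12) ·······
·······
·······
··████·
··██·v·
···██··
·······
·······
·······
13) ·······
·······
·······
··████·
··██<█·
···██··
·······
·······
·······
14) ·······
·······
·······
··██^█·
··████·
···██··
·······
·······
·······
15) ·······
·······
·······
··█<·█·
··████·
···██··
·······
·······
·······
16) ·······
·······
·······
··█··█·
··█v██·
···██··
·······
·······
·······
17) ·······
·······
·······
··█··█·
··█·>█·
···██··
·······
·······
·······

1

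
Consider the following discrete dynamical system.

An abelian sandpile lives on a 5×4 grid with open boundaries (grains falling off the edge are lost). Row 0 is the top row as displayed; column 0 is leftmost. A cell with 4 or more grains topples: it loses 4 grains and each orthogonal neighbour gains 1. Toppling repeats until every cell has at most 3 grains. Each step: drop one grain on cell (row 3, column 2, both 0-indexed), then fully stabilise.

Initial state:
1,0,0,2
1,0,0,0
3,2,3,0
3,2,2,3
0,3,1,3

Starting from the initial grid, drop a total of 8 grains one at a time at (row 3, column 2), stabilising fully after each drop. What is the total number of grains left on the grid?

[0] 1,0,0,2
1,0,0,0
3,2,3,0
3,2,2,3
0,3,1,3
[1] 1,0,0,2
1,0,0,0
3,2,3,0
3,2,3,3
0,3,1,3
[2] 1,0,0,2
1,0,1,0
3,3,0,2
3,3,2,1
0,3,3,0
[3] 1,0,0,2
1,0,1,0
3,3,0,2
3,3,3,1
0,3,3,0
[4] 1,0,0,2
2,1,1,0
1,1,2,2
1,3,2,2
2,1,1,1
[5] 1,0,0,2
2,1,1,0
1,1,2,2
1,3,3,2
2,1,1,1
[6] 1,0,0,2
2,1,1,0
1,2,3,2
2,0,1,3
2,2,2,1
[7] 1,0,0,2
2,1,1,0
1,2,3,2
2,0,2,3
2,2,2,1
[8] 1,0,0,2
2,1,1,0
1,2,3,2
2,0,3,3
2,2,2,1

30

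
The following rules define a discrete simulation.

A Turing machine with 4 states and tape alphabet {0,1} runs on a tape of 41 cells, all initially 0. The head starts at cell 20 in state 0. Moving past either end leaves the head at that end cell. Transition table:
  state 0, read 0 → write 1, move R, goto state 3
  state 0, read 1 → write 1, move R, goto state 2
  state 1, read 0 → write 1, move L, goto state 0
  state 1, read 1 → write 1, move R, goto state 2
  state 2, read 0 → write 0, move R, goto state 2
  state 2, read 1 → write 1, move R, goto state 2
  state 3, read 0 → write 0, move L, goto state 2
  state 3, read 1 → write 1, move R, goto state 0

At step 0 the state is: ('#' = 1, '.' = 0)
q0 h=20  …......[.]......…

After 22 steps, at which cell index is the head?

step 0: q0 h=20  …......[.]......…
step 1: q3 h=21  ….....#[.]......…
step 2: q2 h=20  …......[#]......…
step 3: q2 h=21  ….....#[.]......…
step 4: q2 h=22  …....#.[.]......…
step 5: q2 h=23  …...#..[.]......…
step 6: q2 h=24  …..#...[.]......…
step 7: q2 h=25  ….#....[.]......…
step 8: q2 h=26  …#.....[.]......…
step 9: q2 h=27  …......[.]......…
step 10: q2 h=28  …......[.]......…
step 11: q2 h=29  …......[.]......…
step 12: q2 h=30  …......[.]......…
step 13: q2 h=31  …......[.]......…
step 14: q2 h=32  …......[.]......…
step 15: q2 h=33  …......[.]......…
step 16: q2 h=34  …......[.]......|
step 17: q2 h=35  …......[.].....|
step 18: q2 h=36  …......[.]....|
step 19: q2 h=37  …......[.]...|
step 20: q2 h=38  …......[.]..|
step 21: q2 h=39  …......[.].|
step 22: q2 h=40  …......[.]|

40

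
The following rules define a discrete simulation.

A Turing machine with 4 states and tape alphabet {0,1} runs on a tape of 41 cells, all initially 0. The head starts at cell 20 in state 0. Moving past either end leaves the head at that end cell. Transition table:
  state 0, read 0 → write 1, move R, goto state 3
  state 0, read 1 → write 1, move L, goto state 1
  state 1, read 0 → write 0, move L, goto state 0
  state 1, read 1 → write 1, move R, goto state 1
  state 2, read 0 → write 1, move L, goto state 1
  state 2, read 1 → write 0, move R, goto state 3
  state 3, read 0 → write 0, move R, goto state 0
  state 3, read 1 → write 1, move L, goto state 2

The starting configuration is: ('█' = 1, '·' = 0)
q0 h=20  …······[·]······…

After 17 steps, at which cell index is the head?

37

gen 0: q0 h=20  …······[·]······…
gen 1: q3 h=21  …·····█[·]······…
gen 2: q0 h=22  …····█·[·]······…
gen 3: q3 h=23  …···█·█[·]······…
gen 4: q0 h=24  …··█·█·[·]······…
gen 5: q3 h=25  …·█·█·█[·]······…
gen 6: q0 h=26  …█·█·█·[·]······…
gen 7: q3 h=27  …·█·█·█[·]······…
gen 8: q0 h=28  …█·█·█·[·]······…
gen 9: q3 h=29  …·█·█·█[·]······…
gen 10: q0 h=30  …█·█·█·[·]······…
gen 11: q3 h=31  …·█·█·█[·]······…
gen 12: q0 h=32  …█·█·█·[·]······…
gen 13: q3 h=33  …·█·█·█[·]······…
gen 14: q0 h=34  …█·█·█·[·]······|
gen 15: q3 h=35  …·█·█·█[·]·····|
gen 16: q0 h=36  …█·█·█·[·]····|
gen 17: q3 h=37  …·█·█·█[·]···|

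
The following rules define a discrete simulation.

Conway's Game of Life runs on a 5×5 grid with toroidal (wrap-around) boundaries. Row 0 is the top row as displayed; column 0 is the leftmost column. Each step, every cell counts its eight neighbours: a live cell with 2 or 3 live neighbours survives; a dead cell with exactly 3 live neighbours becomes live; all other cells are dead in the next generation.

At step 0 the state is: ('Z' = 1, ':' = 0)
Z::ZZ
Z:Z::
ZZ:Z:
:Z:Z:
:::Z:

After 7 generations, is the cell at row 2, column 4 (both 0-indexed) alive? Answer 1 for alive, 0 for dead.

1

t=0: Z::ZZ
Z:Z::
ZZ:Z:
:Z:Z:
:::Z:
t=1: ZZZZ:
::Z::
Z::Z:
ZZ:Z:
Z::Z:
t=2: Z::Z:
Z::::
Z::Z:
ZZ:Z:
:::Z:
t=3: :::::
ZZ:::
Z:Z::
ZZ:Z:
ZZ:Z:
t=4: ::Z:Z
ZZ:::
::Z::
:::Z:
ZZ:::
t=5: ::Z:Z
ZZZZ:
:ZZ::
:ZZ::
ZZZZZ
t=6: :::::
Z:::Z
:::::
::::Z
::::Z
t=7: Z:::Z
:::::
Z:::Z
:::::
:::::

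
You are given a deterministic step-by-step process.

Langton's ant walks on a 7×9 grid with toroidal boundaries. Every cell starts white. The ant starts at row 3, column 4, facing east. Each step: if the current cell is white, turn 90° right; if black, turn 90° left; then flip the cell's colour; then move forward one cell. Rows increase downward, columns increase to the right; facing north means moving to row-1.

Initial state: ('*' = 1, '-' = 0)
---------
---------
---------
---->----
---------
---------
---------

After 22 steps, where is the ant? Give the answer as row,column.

0) ---------
---------
---------
---->----
---------
---------
---------
1) ---------
---------
---------
----*----
----v----
---------
---------
2) ---------
---------
---------
----*----
---<*----
---------
---------
3) ---------
---------
---------
---^*----
---**----
---------
---------
4) ---------
---------
---------
---*>----
---**----
---------
---------
5) ---------
---------
----^----
---*-----
---**----
---------
---------
6) ---------
---------
----*>---
---*-----
---**----
---------
---------
7) ---------
---------
----**---
---*-v---
---**----
---------
---------
8) ---------
---------
----**---
---*<*---
---**----
---------
---------
9) ---------
---------
----^*---
---***---
---**----
---------
---------
10) ---------
---------
---<-*---
---***---
---**----
---------
---------
11) ---------
---^-----
---*-*---
---***---
---**----
---------
---------
12) ---------
---*>----
---*-*---
---***---
---**----
---------
---------
13) ---------
---**----
---*v*---
---***---
---**----
---------
---------
14) ---------
---**----
---<**---
---***---
---**----
---------
---------
15) ---------
---**----
----**---
---v**---
---**----
---------
---------
16) ---------
---**----
----**---
---->*---
---**----
---------
---------
17) ---------
---**----
----^*---
-----*---
---**----
---------
---------
18) ---------
---**----
---<-*---
-----*---
---**----
---------
---------
19) ---------
---^*----
---*-*---
-----*---
---**----
---------
---------
20) ---------
--<-*----
---*-*---
-----*---
---**----
---------
---------
21) --^------
--*-*----
---*-*---
-----*---
---**----
---------
---------
22) --*>-----
--*-*----
---*-*---
-----*---
---**----
---------
---------

0,3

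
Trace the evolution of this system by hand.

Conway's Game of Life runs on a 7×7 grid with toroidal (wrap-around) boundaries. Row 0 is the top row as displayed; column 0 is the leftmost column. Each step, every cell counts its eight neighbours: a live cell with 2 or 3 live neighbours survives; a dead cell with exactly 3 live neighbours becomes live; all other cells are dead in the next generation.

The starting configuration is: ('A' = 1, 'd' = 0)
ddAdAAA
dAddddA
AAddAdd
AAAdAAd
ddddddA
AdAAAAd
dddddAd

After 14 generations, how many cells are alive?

t=0: ddAdAAA
dAddddA
AAddAdd
AAAdAAd
ddddddA
AdAAAAd
dddddAd
t=1: AdddAdA
dAAAAdA
dddAAdd
ddAAAAd
ddddddd
dddAAAd
dAAdddd
t=2: ddddAdA
dAAdddA
dAddddd
ddAddAd
ddAdddd
ddAAAdd
AAAdddA
t=3: dddAddA
dAAddAd
AAddddd
dAAdddd
dAAdAdd
Adddddd
AAAdAdA
t=4: dddAAdA
dAAdddA
Adddddd
dddAddd
AdAAddd
dddddAA
dAAAdAA
t=5: ddddAdA
dAAAdAA
AAAdddd
dAAAddd
ddAAAdA
dddddAd
ddAAddd
t=6: AAddAdA
dddAAAA
ddddAdA
ddddAdd
dAddAAd
dddddAd
dddAAAd
t=7: AdAdddd
dddAddd
ddddddA
dddAAdd
ddddAAd
dddAddA
AddAddd
t=8: dAAAddd
ddddddd
dddAAdd
dddAAdd
dddddAd
dddAdAA
AAAAddA
t=9: dddAddd
ddddAdd
dddAAdd
dddAdAd
dddAdAA
dAdAdAd
dddddAA
t=10: ddddAAd
ddddAdd
dddAdAd
ddAAdAA
dddAdAA
AdAdddd
ddAddAA
t=11: dddAAdA
dddAddd
ddAAdAA
ddAAddd
AAdAdAd
AAAAAdd
dAdAAAA
t=12: AdddddA
ddddddA
ddddddd
AddddAd
AdddddA
ddddddd
dAddddA
t=13: dddddAA
AdddddA
ddddddA
Adddddd
AdddddA
ddddddA
ddddddA
t=14: dddddAd
Adddddd
ddddddA
Adddddd
AdddddA
dddddAA
AdddddA

10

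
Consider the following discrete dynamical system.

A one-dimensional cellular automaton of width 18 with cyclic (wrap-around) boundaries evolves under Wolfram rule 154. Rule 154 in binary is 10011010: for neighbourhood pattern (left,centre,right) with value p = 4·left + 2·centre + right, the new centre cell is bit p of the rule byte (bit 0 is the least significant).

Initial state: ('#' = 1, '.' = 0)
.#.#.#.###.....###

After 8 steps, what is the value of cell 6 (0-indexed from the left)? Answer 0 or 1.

[0] .#.#.#.###.....###
[1] .......##.#...###.
[2] ......##...#.###.#
[3] #....##.#.#..##...
[4] .#..##.....###.#.#
[5] ..###.#...###.....
[6] .###...#.###.#....
[7] ###.#.#..##...#...
[8] ##.....###.#.#.#.#

0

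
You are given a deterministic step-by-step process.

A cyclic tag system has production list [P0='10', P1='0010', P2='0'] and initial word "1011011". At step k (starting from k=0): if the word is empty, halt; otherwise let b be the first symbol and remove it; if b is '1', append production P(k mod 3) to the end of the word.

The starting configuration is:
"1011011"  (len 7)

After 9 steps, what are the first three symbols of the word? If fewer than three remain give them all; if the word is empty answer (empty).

010

k=0  "1011011"  (len 7)
k=1  "01101110"  (len 8)
k=2  "1101110"  (len 7)
k=3  "1011100"  (len 7)
k=4  "01110010"  (len 8)
k=5  "1110010"  (len 7)
k=6  "1100100"  (len 7)
k=7  "10010010"  (len 8)
k=8  "00100100010"  (len 11)
k=9  "0100100010"  (len 10)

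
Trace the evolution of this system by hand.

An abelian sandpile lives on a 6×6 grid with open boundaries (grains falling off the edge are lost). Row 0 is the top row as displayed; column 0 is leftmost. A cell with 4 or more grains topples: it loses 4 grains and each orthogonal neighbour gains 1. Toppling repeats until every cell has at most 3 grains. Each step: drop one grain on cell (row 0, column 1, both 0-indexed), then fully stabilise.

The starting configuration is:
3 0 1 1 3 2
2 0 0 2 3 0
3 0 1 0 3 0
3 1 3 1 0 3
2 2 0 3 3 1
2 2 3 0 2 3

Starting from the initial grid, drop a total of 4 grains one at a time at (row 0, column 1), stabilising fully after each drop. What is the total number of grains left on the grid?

59

gen 0: 3 0 1 1 3 2
2 0 0 2 3 0
3 0 1 0 3 0
3 1 3 1 0 3
2 2 0 3 3 1
2 2 3 0 2 3
gen 1: 3 1 1 1 3 2
2 0 0 2 3 0
3 0 1 0 3 0
3 1 3 1 0 3
2 2 0 3 3 1
2 2 3 0 2 3
gen 2: 3 2 1 1 3 2
2 0 0 2 3 0
3 0 1 0 3 0
3 1 3 1 0 3
2 2 0 3 3 1
2 2 3 0 2 3
gen 3: 3 3 1 1 3 2
2 0 0 2 3 0
3 0 1 0 3 0
3 1 3 1 0 3
2 2 0 3 3 1
2 2 3 0 2 3
gen 4: 0 1 2 1 3 2
3 1 0 2 3 0
3 0 1 0 3 0
3 1 3 1 0 3
2 2 0 3 3 1
2 2 3 0 2 3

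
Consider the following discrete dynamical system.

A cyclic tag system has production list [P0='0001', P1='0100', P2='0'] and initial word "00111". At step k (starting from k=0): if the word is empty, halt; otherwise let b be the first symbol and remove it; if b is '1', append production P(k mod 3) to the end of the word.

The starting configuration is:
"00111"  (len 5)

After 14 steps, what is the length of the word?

[0] "00111"  (len 5)
[1] "0111"  (len 4)
[2] "111"  (len 3)
[3] "110"  (len 3)
[4] "100001"  (len 6)
[5] "000010100"  (len 9)
[6] "00010100"  (len 8)
[7] "0010100"  (len 7)
[8] "010100"  (len 6)
[9] "10100"  (len 5)
[10] "01000001"  (len 8)
[11] "1000001"  (len 7)
[12] "0000010"  (len 7)
[13] "000010"  (len 6)
[14] "00010"  (len 5)

5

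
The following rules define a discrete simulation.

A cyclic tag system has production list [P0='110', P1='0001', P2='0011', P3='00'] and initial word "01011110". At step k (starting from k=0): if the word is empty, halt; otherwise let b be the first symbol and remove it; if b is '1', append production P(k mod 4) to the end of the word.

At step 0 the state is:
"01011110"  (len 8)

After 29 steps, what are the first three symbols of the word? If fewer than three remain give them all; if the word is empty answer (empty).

k=0  "01011110"  (len 8)
k=1  "1011110"  (len 7)
k=2  "0111100001"  (len 10)
k=3  "111100001"  (len 9)
k=4  "1110000100"  (len 10)
k=5  "110000100110"  (len 12)
k=6  "100001001100001"  (len 15)
k=7  "000010011000010011"  (len 18)
k=8  "00010011000010011"  (len 17)
k=9  "0010011000010011"  (len 16)
k=10  "010011000010011"  (len 15)
k=11  "10011000010011"  (len 14)
k=12  "001100001001100"  (len 15)
k=13  "01100001001100"  (len 14)
k=14  "1100001001100"  (len 13)
k=15  "1000010011000011"  (len 16)
k=16  "00001001100001100"  (len 17)
k=17  "0001001100001100"  (len 16)
k=18  "001001100001100"  (len 15)
k=19  "01001100001100"  (len 14)
k=20  "1001100001100"  (len 13)
k=21  "001100001100110"  (len 15)
k=22  "01100001100110"  (len 14)
k=23  "1100001100110"  (len 13)
k=24  "10000110011000"  (len 14)
k=25  "0000110011000110"  (len 16)
k=26  "000110011000110"  (len 15)
k=27  "00110011000110"  (len 14)
k=28  "0110011000110"  (len 13)
k=29  "110011000110"  (len 12)

110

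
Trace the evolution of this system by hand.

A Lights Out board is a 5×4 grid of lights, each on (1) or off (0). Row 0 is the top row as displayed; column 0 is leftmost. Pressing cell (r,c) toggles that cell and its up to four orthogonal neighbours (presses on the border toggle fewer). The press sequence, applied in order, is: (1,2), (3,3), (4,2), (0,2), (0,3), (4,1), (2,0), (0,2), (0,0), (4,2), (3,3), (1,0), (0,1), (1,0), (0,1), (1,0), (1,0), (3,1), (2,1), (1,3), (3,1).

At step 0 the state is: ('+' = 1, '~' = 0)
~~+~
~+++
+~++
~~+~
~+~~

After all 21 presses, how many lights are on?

step 0: ~~+~
~+++
+~++
~~+~
~+~~
step 1: ~~~~
~~~~
+~~+
~~+~
~+~~
step 2: ~~~~
~~~~
+~~~
~~~+
~+~+
step 3: ~~~~
~~~~
+~~~
~~++
~~+~
step 4: ~+++
~~+~
+~~~
~~++
~~+~
step 5: ~+~~
~~++
+~~~
~~++
~~+~
step 6: ~+~~
~~++
+~~~
~+++
++~~
step 7: ~+~~
+~++
~+~~
++++
++~~
step 8: ~~++
+~~+
~+~~
++++
++~~
step 9: ++++
~~~+
~+~~
++++
++~~
step 10: ++++
~~~+
~+~~
++~+
+~++
step 11: ++++
~~~+
~+~+
+++~
+~+~
step 12: ~+++
++~+
++~+
+++~
+~+~
step 13: +~~+
+~~+
++~+
+++~
+~+~
step 14: ~~~+
~+~+
~+~+
+++~
+~+~
step 15: ++++
~~~+
~+~+
+++~
+~+~
step 16: ~+++
++~+
++~+
+++~
+~+~
step 17: ++++
~~~+
~+~+
+++~
+~+~
step 18: ++++
~~~+
~~~+
~~~~
+++~
step 19: ++++
~+~+
++++
~+~~
+++~
step 20: +++~
~++~
+++~
~+~~
+++~
step 21: +++~
~++~
+~+~
+~+~
+~+~

11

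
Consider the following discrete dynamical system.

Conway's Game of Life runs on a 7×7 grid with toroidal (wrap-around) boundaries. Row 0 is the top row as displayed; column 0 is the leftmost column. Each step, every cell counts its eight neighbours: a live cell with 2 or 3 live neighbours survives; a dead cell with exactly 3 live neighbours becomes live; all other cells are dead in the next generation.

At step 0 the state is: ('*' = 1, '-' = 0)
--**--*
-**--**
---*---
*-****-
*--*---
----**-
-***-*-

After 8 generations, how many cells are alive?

10

0) --**--*
-**--**
---*---
*-****-
*--*---
----**-
-***-*-
1) ------*
**--***
*------
-**---*
-**----
-*---**
-*---**
2) -*--*--
-*---*-
--*----
--*----
-----**
-*---**
-------
3) -------
-**----
-**----
-------
*----**
*----**
*----*-
4) -*-----
-**----
-**----
**----*
*----*-
-*--*--
*----*-
5) ***----
*------
-------
--*---*
-----*-
**--**-
**-----
6) --*---*
*------
-------
-------
**--**-
**--**-
-------
7) -------
-------
-------
-------
**--**-
**--**-
**---**
8) *-----*
-------
-------
-------
**--**-
--*----
-*--**-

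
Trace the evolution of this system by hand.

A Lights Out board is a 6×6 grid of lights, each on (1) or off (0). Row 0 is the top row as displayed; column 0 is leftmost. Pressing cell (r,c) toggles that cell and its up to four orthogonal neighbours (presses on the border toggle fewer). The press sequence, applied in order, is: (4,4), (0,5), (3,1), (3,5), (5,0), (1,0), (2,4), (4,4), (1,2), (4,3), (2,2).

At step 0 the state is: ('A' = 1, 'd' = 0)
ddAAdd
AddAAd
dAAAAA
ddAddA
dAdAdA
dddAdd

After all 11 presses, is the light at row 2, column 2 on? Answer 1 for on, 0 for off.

1

0) ddAAdd
AddAAd
dAAAAA
ddAddA
dAdAdA
dddAdd
1) ddAAdd
AddAAd
dAAAAA
ddAdAA
dAddAd
dddAAd
2) ddAAAA
AddAAA
dAAAAA
ddAdAA
dAddAd
dddAAd
3) ddAAAA
AddAAA
ddAAAA
AAddAA
ddddAd
dddAAd
4) ddAAAA
AddAAA
ddAAAd
AAdddd
ddddAA
dddAAd
5) ddAAAA
AddAAA
ddAAAd
AAdddd
AdddAA
AAdAAd
6) AdAAAA
dAdAAA
AdAAAd
AAdddd
AdddAA
AAdAAd
7) AdAAAA
dAdAdA
AdAddA
AAddAd
AdddAA
AAdAAd
8) AdAAAA
dAdAdA
AdAddA
AAdddd
AddAdd
AAdAdd
9) AddAAA
ddAddA
AddddA
AAdddd
AddAdd
AAdAdd
10) AddAAA
ddAddA
AddddA
AAdAdd
AdAdAd
AAdddd
11) AddAAA
dddddA
AAAAdA
AAAAdd
AdAdAd
AAdddd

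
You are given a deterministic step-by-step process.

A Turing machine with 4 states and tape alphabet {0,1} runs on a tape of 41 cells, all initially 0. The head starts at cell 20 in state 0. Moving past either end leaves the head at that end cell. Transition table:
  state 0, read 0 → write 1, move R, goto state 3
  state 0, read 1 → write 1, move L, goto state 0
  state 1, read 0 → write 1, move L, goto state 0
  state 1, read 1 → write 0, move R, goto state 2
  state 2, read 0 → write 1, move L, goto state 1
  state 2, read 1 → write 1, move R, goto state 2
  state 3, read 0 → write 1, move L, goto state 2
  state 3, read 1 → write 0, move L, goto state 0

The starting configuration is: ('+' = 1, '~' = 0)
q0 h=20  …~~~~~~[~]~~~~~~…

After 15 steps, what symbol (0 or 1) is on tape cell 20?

1

[0] q0 h=20  …~~~~~~[~]~~~~~~…
[1] q3 h=21  …~~~~~+[~]~~~~~~…
[2] q2 h=20  …~~~~~~[+]+~~~~~…
[3] q2 h=21  …~~~~~+[+]~~~~~~…
[4] q2 h=22  …~~~~++[~]~~~~~~…
[5] q1 h=21  …~~~~~+[+]+~~~~~…
[6] q2 h=22  …~~~~+~[+]~~~~~~…
[7] q2 h=23  …~~~+~+[~]~~~~~~…
[8] q1 h=22  …~~~~+~[+]+~~~~~…
[9] q2 h=23  …~~~+~~[+]~~~~~~…
[10] q2 h=24  …~~+~~+[~]~~~~~~…
[11] q1 h=23  …~~~+~~[+]+~~~~~…
[12] q2 h=24  …~~+~~~[+]~~~~~~…
[13] q2 h=25  …~+~~~+[~]~~~~~~…
[14] q1 h=24  …~~+~~~[+]+~~~~~…
[15] q2 h=25  …~+~~~~[+]~~~~~~…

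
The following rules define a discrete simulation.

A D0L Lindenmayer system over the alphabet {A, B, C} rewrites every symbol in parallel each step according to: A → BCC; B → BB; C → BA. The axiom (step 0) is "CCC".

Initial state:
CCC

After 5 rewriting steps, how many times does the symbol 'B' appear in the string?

0) CCC
1) BABABA
2) BBBCCBBBCCBBBCC
3) BBBBBBBABABBBBBBBABABBBBBBBABA
4) BBBBBBBBBBBBBBBCCBBBCCBBBBBBBBBBBBBBBCCBBBCCBBBBBBBBBBBBBBBCCBBBCC
5) BBBBBBBBBBBBBBBBBBBBBBBBBBBBBBBABABBBBBBBABABBBBBBBBBBBBBB…BABABBBBBBBABABBBBBBBBBBBBBBBBBBBBBBBBBBBBBBBABABBBBBBBABA  (len 132)

120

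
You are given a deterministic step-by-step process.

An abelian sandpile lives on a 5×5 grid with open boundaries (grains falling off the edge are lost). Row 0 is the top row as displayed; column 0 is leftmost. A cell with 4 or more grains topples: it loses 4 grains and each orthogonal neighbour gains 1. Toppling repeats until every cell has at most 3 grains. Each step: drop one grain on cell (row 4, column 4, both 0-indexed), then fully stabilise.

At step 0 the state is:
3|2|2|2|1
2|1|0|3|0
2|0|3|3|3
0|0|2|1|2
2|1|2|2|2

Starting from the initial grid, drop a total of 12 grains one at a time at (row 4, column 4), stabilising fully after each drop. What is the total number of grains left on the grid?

k=0  3|2|2|2|1
2|1|0|3|0
2|0|3|3|3
0|0|2|1|2
2|1|2|2|2
k=1  3|2|2|2|1
2|1|0|3|0
2|0|3|3|3
0|0|2|1|2
2|1|2|2|3
k=2  3|2|2|2|1
2|1|0|3|0
2|0|3|3|3
0|0|2|1|3
2|1|2|3|0
k=3  3|2|2|2|1
2|1|0|3|0
2|0|3|3|3
0|0|2|1|3
2|1|2|3|1
k=4  3|2|2|2|1
2|1|0|3|0
2|0|3|3|3
0|0|2|1|3
2|1|2|3|2
k=5  3|2|2|2|1
2|1|0|3|0
2|0|3|3|3
0|0|2|1|3
2|1|2|3|3
k=6  3|2|2|3|1
2|1|2|0|2
2|1|1|3|1
0|1|1|1|2
2|2|0|2|2
k=7  3|2|2|3|1
2|1|2|0|2
2|1|1|3|1
0|1|1|1|2
2|2|0|2|3
k=8  3|2|2|3|1
2|1|2|0|2
2|1|1|3|1
0|1|1|1|3
2|2|0|3|0
k=9  3|2|2|3|1
2|1|2|0|2
2|1|1|3|1
0|1|1|1|3
2|2|0|3|1
k=10  3|2|2|3|1
2|1|2|0|2
2|1|1|3|1
0|1|1|1|3
2|2|0|3|2
k=11  3|2|2|3|1
2|1|2|0|2
2|1|1|3|1
0|1|1|1|3
2|2|0|3|3
k=12  3|2|2|3|1
2|1|2|0|2
2|1|1|3|2
0|1|1|3|0
2|2|1|0|2

39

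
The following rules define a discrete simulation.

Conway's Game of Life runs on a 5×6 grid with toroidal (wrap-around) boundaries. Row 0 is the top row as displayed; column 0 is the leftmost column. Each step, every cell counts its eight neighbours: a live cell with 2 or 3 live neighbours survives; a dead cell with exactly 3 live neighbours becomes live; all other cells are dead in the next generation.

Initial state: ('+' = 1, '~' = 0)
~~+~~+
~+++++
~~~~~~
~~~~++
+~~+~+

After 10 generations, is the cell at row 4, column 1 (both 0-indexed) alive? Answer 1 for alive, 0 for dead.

step 0: ~~+~~+
~+++++
~~~~~~
~~~~++
+~~+~+
step 1: ~~~~~~
++++++
+~+~~~
+~~~++
+~~+~~
step 2: ~~~~~~
+~++++
~~+~~~
+~~++~
+~~~+~
step 3: ++~~~~
~+++++
+~+~~~
~+~++~
~~~++~
step 4: ++~~~~
~~~+++
+~~~~~
~+~~++
++~+++
step 5: ~+~~~~
~+~~++
+~~+~~
~+++~~
~~~+~~
step 6: +~+~+~
~++~++
+~~+~+
~+~++~
~+~+~~
step 7: +~~~+~
~~+~~~
~~~~~~
~+~+~+
++~~~+
step 8: +~~~~~
~~~~~~
~~+~~~
~++~++
~++~~~
step 9: ~+~~~~
~~~~~~
~+++~~
+~~~~~
~~++~+
step 10: ~~+~~~
~+~~~~
~++~~~
+~~~+~
+++~~~

1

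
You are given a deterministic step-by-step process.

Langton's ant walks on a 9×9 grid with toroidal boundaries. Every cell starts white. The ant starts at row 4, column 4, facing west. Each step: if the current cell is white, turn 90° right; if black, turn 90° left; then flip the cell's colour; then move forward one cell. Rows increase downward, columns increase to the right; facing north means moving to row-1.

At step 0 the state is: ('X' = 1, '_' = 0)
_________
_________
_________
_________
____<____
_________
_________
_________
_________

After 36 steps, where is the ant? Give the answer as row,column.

[0] _________
_________
_________
_________
____<____
_________
_________
_________
_________
[1] _________
_________
_________
____^____
____X____
_________
_________
_________
_________
[2] _________
_________
_________
____X>___
____X____
_________
_________
_________
_________
[3] _________
_________
_________
____XX___
____Xv___
_________
_________
_________
_________
[4] _________
_________
_________
____XX___
____<X___
_________
_________
_________
_________
[5] _________
_________
_________
____XX___
_____X___
____v____
_________
_________
_________
[6] _________
_________
_________
____XX___
_____X___
___<X____
_________
_________
_________
[7] _________
_________
_________
____XX___
___^_X___
___XX____
_________
_________
_________
[8] _________
_________
_________
____XX___
___X>X___
___XX____
_________
_________
_________
[9] _________
_________
_________
____XX___
___XXX___
___Xv____
_________
_________
_________
[10] _________
_________
_________
____XX___
___XXX___
___X_>___
_________
_________
_________
[11] _________
_________
_________
____XX___
___XXX___
___X_X___
_____v___
_________
_________
[12] _________
_________
_________
____XX___
___XXX___
___X_X___
____<X___
_________
_________
[13] _________
_________
_________
____XX___
___XXX___
___X^X___
____XX___
_________
_________
[14] _________
_________
_________
____XX___
___XXX___
___XX>___
____XX___
_________
_________
[15] _________
_________
_________
____XX___
___XX^___
___XX____
____XX___
_________
_________
[16] _________
_________
_________
____XX___
___X<____
___XX____
____XX___
_________
_________
[17] _________
_________
_________
____XX___
___X_____
___Xv____
____XX___
_________
_________
[18] _________
_________
_________
____XX___
___X_____
___X_>___
____XX___
_________
_________
[19] _________
_________
_________
____XX___
___X_____
___X_X___
____Xv___
_________
_________
[20] _________
_________
_________
____XX___
___X_____
___X_X___
____X_>__
_________
_________
[21] _________
_________
_________
____XX___
___X_____
___X_X___
____X_X__
______v__
_________
[22] _________
_________
_________
____XX___
___X_____
___X_X___
____X_X__
_____<X__
_________
[23] _________
_________
_________
____XX___
___X_____
___X_X___
____X^X__
_____XX__
_________
[24] _________
_________
_________
____XX___
___X_____
___X_X___
____XX>__
_____XX__
_________
[25] _________
_________
_________
____XX___
___X_____
___X_X^__
____XX___
_____XX__
_________
[26] _________
_________
_________
____XX___
___X_____
___X_XX>_
____XX___
_____XX__
_________
[27] _________
_________
_________
____XX___
___X_____
___X_XXX_
____XX_v_
_____XX__
_________
[28] _________
_________
_________
____XX___
___X_____
___X_XXX_
____XX<X_
_____XX__
_________
[29] _________
_________
_________
____XX___
___X_____
___X_X^X_
____XXXX_
_____XX__
_________
[30] _________
_________
_________
____XX___
___X_____
___X_<_X_
____XXXX_
_____XX__
_________
[31] _________
_________
_________
____XX___
___X_____
___X___X_
____XvXX_
_____XX__
_________
[32] _________
_________
_________
____XX___
___X_____
___X___X_
____X_>X_
_____XX__
_________
[33] _________
_________
_________
____XX___
___X_____
___X__^X_
____X__X_
_____XX__
_________
[34] _________
_________
_________
____XX___
___X_____
___X__X>_
____X__X_
_____XX__
_________
[35] _________
_________
_________
____XX___
___X___^_
___X__X__
____X__X_
_____XX__
_________
[36] _________
_________
_________
____XX___
___X___X>
___X__X__
____X__X_
_____XX__
_________

4,8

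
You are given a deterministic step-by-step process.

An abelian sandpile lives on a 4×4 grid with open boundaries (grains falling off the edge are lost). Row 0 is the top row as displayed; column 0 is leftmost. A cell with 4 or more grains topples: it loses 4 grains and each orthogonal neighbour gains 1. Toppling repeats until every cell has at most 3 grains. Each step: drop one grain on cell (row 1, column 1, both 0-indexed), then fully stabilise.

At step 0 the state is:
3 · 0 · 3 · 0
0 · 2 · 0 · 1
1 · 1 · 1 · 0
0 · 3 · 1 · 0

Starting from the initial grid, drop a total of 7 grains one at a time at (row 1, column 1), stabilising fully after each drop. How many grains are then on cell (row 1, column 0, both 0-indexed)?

2

k=0  3 · 0 · 3 · 0
0 · 2 · 0 · 1
1 · 1 · 1 · 0
0 · 3 · 1 · 0
k=1  3 · 0 · 3 · 0
0 · 3 · 0 · 1
1 · 1 · 1 · 0
0 · 3 · 1 · 0
k=2  3 · 1 · 3 · 0
1 · 0 · 1 · 1
1 · 2 · 1 · 0
0 · 3 · 1 · 0
k=3  3 · 1 · 3 · 0
1 · 1 · 1 · 1
1 · 2 · 1 · 0
0 · 3 · 1 · 0
k=4  3 · 1 · 3 · 0
1 · 2 · 1 · 1
1 · 2 · 1 · 0
0 · 3 · 1 · 0
k=5  3 · 1 · 3 · 0
1 · 3 · 1 · 1
1 · 2 · 1 · 0
0 · 3 · 1 · 0
k=6  3 · 2 · 3 · 0
2 · 0 · 2 · 1
1 · 3 · 1 · 0
0 · 3 · 1 · 0
k=7  3 · 2 · 3 · 0
2 · 1 · 2 · 1
1 · 3 · 1 · 0
0 · 3 · 1 · 0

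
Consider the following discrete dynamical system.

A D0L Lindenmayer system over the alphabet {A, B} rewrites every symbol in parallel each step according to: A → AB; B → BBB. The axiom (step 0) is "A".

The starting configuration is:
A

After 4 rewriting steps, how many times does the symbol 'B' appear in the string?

40

t=0: A
t=1: AB
t=2: ABBBB
t=3: ABBBBBBBBBBBBB
t=4: ABBBBBBBBBBBBBBBBBBBBBBBBBBBBBBBBBBBBBBBB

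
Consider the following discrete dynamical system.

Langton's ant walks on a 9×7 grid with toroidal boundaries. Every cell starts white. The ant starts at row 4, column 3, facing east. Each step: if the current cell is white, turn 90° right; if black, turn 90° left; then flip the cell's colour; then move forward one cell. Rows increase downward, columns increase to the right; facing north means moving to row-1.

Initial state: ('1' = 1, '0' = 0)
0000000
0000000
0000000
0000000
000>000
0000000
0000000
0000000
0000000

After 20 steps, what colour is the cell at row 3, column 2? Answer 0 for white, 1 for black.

[0] 0000000
0000000
0000000
0000000
000>000
0000000
0000000
0000000
0000000
[1] 0000000
0000000
0000000
0000000
0001000
000v000
0000000
0000000
0000000
[2] 0000000
0000000
0000000
0000000
0001000
00<1000
0000000
0000000
0000000
[3] 0000000
0000000
0000000
0000000
00^1000
0011000
0000000
0000000
0000000
[4] 0000000
0000000
0000000
0000000
001>000
0011000
0000000
0000000
0000000
[5] 0000000
0000000
0000000
000^000
0010000
0011000
0000000
0000000
0000000
[6] 0000000
0000000
0000000
0001>00
0010000
0011000
0000000
0000000
0000000
[7] 0000000
0000000
0000000
0001100
0010v00
0011000
0000000
0000000
0000000
[8] 0000000
0000000
0000000
0001100
001<100
0011000
0000000
0000000
0000000
[9] 0000000
0000000
0000000
000^100
0011100
0011000
0000000
0000000
0000000
[10] 0000000
0000000
0000000
00<0100
0011100
0011000
0000000
0000000
0000000
[11] 0000000
0000000
00^0000
0010100
0011100
0011000
0000000
0000000
0000000
[12] 0000000
0000000
001>000
0010100
0011100
0011000
0000000
0000000
0000000
[13] 0000000
0000000
0011000
001v100
0011100
0011000
0000000
0000000
0000000
[14] 0000000
0000000
0011000
00<1100
0011100
0011000
0000000
0000000
0000000
[15] 0000000
0000000
0011000
0001100
00v1100
0011000
0000000
0000000
0000000
[16] 0000000
0000000
0011000
0001100
000>100
0011000
0000000
0000000
0000000
[17] 0000000
0000000
0011000
000^100
0000100
0011000
0000000
0000000
0000000
[18] 0000000
0000000
0011000
00<0100
0000100
0011000
0000000
0000000
0000000
[19] 0000000
0000000
00^1000
0010100
0000100
0011000
0000000
0000000
0000000
[20] 0000000
0000000
0<01000
0010100
0000100
0011000
0000000
0000000
0000000

1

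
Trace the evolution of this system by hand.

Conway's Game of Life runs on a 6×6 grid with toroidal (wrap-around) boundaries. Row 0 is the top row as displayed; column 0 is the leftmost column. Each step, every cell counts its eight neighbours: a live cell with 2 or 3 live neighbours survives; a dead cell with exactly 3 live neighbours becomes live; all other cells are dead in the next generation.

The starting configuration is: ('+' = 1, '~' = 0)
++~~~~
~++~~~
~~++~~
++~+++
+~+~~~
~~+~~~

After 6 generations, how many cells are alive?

step 0: ++~~~~
~++~~~
~~++~~
++~+++
+~+~~~
~~+~~~
step 1: +~~~~~
+~~+~~
~~~~~+
+~~~++
+~+~+~
+~+~~~
step 2: +~~~~+
+~~~~+
~~~~~~
++~++~
+~~~+~
+~~+~~
step 3: ~+~~+~
+~~~~+
~+~~+~
++~++~
+~+~+~
++~~+~
step 4: ~+~~+~
++~~++
~++++~
+~~~+~
~~+~+~
+~+~+~
step 5: ~~+~+~
~~~~~~
~~+~~~
~~~~+~
~~~~+~
~~+~+~
step 6: ~~~~~~
~~~+~~
~~~~~~
~~~+~~
~~~~++
~~~~++

6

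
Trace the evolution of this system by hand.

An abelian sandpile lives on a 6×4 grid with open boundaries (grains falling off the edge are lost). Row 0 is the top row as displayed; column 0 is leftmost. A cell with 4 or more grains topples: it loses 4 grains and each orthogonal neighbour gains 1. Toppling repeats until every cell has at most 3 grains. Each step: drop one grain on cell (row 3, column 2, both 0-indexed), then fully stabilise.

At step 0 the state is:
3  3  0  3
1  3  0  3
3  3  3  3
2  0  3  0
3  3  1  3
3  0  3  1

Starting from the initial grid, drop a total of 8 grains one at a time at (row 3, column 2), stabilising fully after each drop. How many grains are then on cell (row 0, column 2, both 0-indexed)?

0) 3  3  0  3
1  3  0  3
3  3  3  3
2  0  3  0
3  3  1  3
3  0  3  1
1) 1  1  2  0
0  2  3  1
1  2  2  1
3  2  1  2
3  3  2  3
3  0  3  1
2) 1  1  2  0
0  2  3  1
1  2  2  1
3  2  2  2
3  3  2  3
3  0  3  1
3) 1  1  2  0
0  2  3  1
1  2  2  1
3  2  3  2
3  3  2  3
3  0  3  1
4) 1  1  2  0
0  2  3  1
1  2  3  1
3  3  0  3
3  3  3  3
3  0  3  1
5) 1  1  2  0
0  2  3  1
1  2  3  1
3  3  1  3
3  3  3  3
3  0  3  1
6) 1  1  2  0
0  2  3  1
1  2  3  1
3  3  2  3
3  3  3  3
3  0  3  1
7) 1  1  2  0
0  2  3  1
1  2  3  1
3  3  3  3
3  3  3  3
3  0  3  1
8) 1  2  3  0
1  0  1  2
3  2  3  3
2  1  2  2
3  1  1  2
1  0  2  3

3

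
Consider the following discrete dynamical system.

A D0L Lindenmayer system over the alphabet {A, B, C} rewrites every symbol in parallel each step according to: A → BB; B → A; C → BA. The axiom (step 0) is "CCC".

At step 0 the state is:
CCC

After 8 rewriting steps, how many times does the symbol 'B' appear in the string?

48

[0] CCC
[1] BABABA
[2] ABBABBABB
[3] BBAABBAABBAA
[4] AABBBBAABBBBAABBBB
[5] BBBBAAAABBBBAAAABBBBAAAA
[6] AAAABBBBBBBBAAAABBBBBBBBAAAABBBBBBBB
[7] BBBBBBBBAAAAAAAABBBBBBBBAAAAAAAABBBBBBBBAAAAAAAA
[8] AAAAAAAABBBBBBBBBBBBBBBBAAAAAAAABBBBBBBBBBBBBBBBAAAAAAAABBBBBBBBBBBBBBBB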